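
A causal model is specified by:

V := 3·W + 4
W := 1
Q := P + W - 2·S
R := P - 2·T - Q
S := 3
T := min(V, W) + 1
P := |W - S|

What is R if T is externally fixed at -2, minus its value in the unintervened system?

8

Intervening sets T = -2 and removes its equation (T := min(V, W) + 1).
P = |W - S|  [with W=1, S=3]  = 2
Q = P + W - 2·S  [with P=2, W=1, S=3]  = -3
R = P - 2·T - Q  [with P=2, T=-2, Q=-3]  = 9
Without intervention: P = |W - S|  [with W=1, S=3]  = 2; Q = P + W - 2·S  [with P=2, W=1, S=3]  = -3; V = 3·W + 4  [with W=1]  = 7; T = min(V, W) + 1  [with V=7, W=1]  = 2; R = P - 2·T - Q  [with P=2, T=2, Q=-3]  = 1.
Change = 9 − 1 = 8.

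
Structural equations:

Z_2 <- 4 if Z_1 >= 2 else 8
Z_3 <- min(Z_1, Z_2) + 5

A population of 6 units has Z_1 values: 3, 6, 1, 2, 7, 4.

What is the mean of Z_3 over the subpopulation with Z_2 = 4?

E[Z_3|Z_2=4] averages over only the 5 units with Z_2=4 (Z_1 = 3, 6, 2, 7, 4): Z_3 = 8, 9, 7, 9, 9, mean 8.4.

8.4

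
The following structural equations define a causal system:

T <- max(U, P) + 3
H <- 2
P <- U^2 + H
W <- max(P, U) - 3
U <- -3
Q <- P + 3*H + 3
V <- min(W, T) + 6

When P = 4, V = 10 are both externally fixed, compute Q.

13

The joint intervention fixes P = 4, V = 10, removing each variable's own equation.
Q = P + 3*H + 3  [with P=4, H=2]  = 13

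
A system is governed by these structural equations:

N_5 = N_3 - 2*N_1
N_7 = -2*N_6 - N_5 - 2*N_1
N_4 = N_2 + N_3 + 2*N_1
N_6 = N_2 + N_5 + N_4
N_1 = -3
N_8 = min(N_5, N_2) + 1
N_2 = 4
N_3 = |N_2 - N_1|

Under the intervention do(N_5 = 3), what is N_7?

-21

Under do(N_5=3), the mechanism N_5 = N_3 - 2*N_1 is discarded; N_5 is fixed at 3.
N_3 = |N_2 - N_1|  [with N_2=4, N_1=-3]  = 7
N_4 = N_2 + N_3 + 2*N_1  [with N_2=4, N_3=7, N_1=-3]  = 5
N_6 = N_2 + N_5 + N_4  [with N_2=4, N_5=3, N_4=5]  = 12
N_7 = -2*N_6 - N_5 - 2*N_1  [with N_6=12, N_5=3, N_1=-3]  = -21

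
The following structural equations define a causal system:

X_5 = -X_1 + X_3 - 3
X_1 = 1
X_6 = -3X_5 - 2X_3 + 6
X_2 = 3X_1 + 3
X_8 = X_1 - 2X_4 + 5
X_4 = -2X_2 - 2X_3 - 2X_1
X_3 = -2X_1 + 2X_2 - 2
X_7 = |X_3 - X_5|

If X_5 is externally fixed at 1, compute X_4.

The intervention breaks the incoming arrows to X_5: X_5 = -X_1 + X_3 - 3 no longer applies, and X_5 = 1.
Since X_4 is not a descendant of the intervened variable, it is unaffected.
X_2 = 3X_1 + 3  [with X_1=1]  = 6
X_3 = -2X_1 + 2X_2 - 2  [with X_1=1, X_2=6]  = 8
X_4 = -2X_2 - 2X_3 - 2X_1  [with X_2=6, X_3=8, X_1=1]  = -30

-30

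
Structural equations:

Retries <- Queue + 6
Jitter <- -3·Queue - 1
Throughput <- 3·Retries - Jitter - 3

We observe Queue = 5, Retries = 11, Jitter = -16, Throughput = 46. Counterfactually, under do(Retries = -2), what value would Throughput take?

7

Under do(Retries=-2), the mechanism Retries <- Queue + 6 is discarded; Retries is fixed at -2.
Jitter = -3·Queue - 1  [with Queue=5]  = -16
Throughput = 3·Retries - Jitter - 3  [with Retries=-2, Jitter=-16]  = 7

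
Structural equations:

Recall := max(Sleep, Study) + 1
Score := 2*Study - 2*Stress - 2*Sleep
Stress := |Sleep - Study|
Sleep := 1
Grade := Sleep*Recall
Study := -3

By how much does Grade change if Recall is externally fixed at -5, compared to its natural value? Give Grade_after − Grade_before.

The intervention breaks the incoming arrows to Recall: Recall := max(Sleep, Study) + 1 no longer applies, and Recall = -5.
Grade = Sleep*Recall  [with Sleep=1, Recall=-5]  = -5
Without intervention: Recall = max(Sleep, Study) + 1  [with Sleep=1, Study=-3]  = 2; Grade = Sleep*Recall  [with Sleep=1, Recall=2]  = 2.
Change = -5 − 2 = -7.

-7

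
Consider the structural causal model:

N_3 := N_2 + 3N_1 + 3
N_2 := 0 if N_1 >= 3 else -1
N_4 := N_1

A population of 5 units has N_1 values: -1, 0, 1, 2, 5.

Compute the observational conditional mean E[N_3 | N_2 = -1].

Conditioning on N_2=-1 selects the 4 unit(s) with N_1 ∈ {-1, 0, 1, 2}. Their N_3 values: -1, 2, 5, 8. Mean = 3.5.

3.5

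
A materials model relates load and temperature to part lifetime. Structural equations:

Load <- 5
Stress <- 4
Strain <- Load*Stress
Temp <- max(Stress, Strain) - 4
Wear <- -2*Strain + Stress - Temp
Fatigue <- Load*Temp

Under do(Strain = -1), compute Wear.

6

do(Strain=-1) replaces the equation Strain <- Load*Stress with the constant Strain = -1.
Temp = max(Stress, Strain) - 4  [with Stress=4, Strain=-1]  = 0
Wear = -2*Strain + Stress - Temp  [with Strain=-1, Stress=4, Temp=0]  = 6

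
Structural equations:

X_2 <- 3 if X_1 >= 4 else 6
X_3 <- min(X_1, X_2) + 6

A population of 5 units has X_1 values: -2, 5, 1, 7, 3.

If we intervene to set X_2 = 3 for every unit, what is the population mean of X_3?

Under do(X_2=3), X_2's equation is replaced by X_2=3 for every unit. Per-unit X_3: 4, 9, 7, 9, 9. Mean = 7.6.

7.6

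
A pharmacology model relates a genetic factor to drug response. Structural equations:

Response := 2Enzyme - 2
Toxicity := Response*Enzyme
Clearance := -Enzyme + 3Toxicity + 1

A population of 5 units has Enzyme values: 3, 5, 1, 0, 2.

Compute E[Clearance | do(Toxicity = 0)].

Every unit gets Toxicity=0 under the intervention. Clearance values become -2, -4, 0, 1, -1; E[Clearance|do(Toxicity=0)] = -1.2.

-1.2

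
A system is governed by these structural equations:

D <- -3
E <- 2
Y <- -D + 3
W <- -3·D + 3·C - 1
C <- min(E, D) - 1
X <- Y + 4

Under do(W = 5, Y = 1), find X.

The joint intervention fixes W = 5, Y = 1, removing each variable's own equation.
X = Y + 4  [with Y=1]  = 5

5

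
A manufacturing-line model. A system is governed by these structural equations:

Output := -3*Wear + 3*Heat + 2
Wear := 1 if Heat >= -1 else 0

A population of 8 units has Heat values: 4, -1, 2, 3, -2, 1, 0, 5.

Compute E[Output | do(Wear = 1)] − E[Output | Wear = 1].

Under do(Wear=1), Wear's equation is replaced by Wear=1 for every unit. Per-unit Output: 11, -4, 5, 8, -7, 2, -1, 14. Mean = 3.5.
E[Output|Wear=1] averages over only the 7 units with Wear=1 (Heat = 4, -1, 2, 3, 1, 0, 5): Output = 11, -4, 5, 8, 2, -1, 14, mean 5.
Difference = 3.5 − 5 = -1.5.

-1.5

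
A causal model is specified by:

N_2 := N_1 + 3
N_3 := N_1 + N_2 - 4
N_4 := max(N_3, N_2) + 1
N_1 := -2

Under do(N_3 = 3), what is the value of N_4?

4

The intervention breaks the incoming arrows to N_3: N_3 := N_1 + N_2 - 4 no longer applies, and N_3 = 3.
N_2 = N_1 + 3  [with N_1=-2]  = 1
N_4 = max(N_3, N_2) + 1  [with N_3=3, N_2=1]  = 4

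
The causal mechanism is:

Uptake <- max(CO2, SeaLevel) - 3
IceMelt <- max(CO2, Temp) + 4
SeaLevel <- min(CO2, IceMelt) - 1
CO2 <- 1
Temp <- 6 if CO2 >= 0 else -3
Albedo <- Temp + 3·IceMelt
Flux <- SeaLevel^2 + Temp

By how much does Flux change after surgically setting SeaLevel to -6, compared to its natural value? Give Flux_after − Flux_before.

36

The intervention breaks the incoming arrows to SeaLevel: SeaLevel <- min(CO2, IceMelt) - 1 no longer applies, and SeaLevel = -6.
Temp = 6 if CO2 >= 0 else -3  [with CO2=1]  = 6
Flux = SeaLevel^2 + Temp  [with SeaLevel=-6, Temp=6]  = 42
Without intervention: Temp = 6 if CO2 >= 0 else -3  [with CO2=1]  = 6; IceMelt = max(CO2, Temp) + 4  [with CO2=1, Temp=6]  = 10; SeaLevel = min(CO2, IceMelt) - 1  [with CO2=1, IceMelt=10]  = 0; Flux = SeaLevel^2 + Temp  [with SeaLevel=0, Temp=6]  = 6.
Change = 42 − 6 = 36.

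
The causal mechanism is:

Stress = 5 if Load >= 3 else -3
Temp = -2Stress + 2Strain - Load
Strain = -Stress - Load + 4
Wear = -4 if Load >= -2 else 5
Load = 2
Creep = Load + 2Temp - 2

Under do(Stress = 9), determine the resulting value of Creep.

do(Stress=9) replaces the equation Stress = 5 if Load >= 3 else -3 with the constant Stress = 9.
Strain = -Stress - Load + 4  [with Stress=9, Load=2]  = -7
Temp = -2Stress + 2Strain - Load  [with Stress=9, Strain=-7, Load=2]  = -34
Creep = Load + 2Temp - 2  [with Load=2, Temp=-34]  = -68

-68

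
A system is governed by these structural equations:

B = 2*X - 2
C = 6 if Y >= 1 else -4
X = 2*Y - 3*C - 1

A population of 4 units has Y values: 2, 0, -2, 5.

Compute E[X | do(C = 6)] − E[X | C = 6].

-4.5

The intervention sets C=6 in all 4 units regardless of Y. Recomputing X per unit gives -15, -19, -23, -9; average -16.5.
Conditioning on C=6 selects the 2 unit(s) with Y ∈ {2, 5}. Their X values: -15, -9. Mean = -12.
Difference = -16.5 − (-12) = -4.5.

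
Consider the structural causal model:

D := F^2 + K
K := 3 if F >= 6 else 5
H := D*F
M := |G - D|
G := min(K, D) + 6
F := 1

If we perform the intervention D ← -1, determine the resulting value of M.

6

The intervention breaks the incoming arrows to D: D := F^2 + K no longer applies, and D = -1.
K = 3 if F >= 6 else 5  [with F=1]  = 5
G = min(K, D) + 6  [with K=5, D=-1]  = 5
M = |G - D|  [with G=5, D=-1]  = 6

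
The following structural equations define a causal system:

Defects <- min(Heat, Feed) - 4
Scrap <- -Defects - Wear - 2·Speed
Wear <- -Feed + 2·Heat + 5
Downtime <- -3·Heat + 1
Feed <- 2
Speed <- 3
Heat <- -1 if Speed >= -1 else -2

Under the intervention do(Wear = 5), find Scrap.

Under do(Wear=5), the mechanism Wear <- -Feed + 2·Heat + 5 is discarded; Wear is fixed at 5.
Heat = -1 if Speed >= -1 else -2  [with Speed=3]  = -1
Defects = min(Heat, Feed) - 4  [with Heat=-1, Feed=2]  = -5
Scrap = -Defects - Wear - 2·Speed  [with Defects=-5, Wear=5, Speed=3]  = -6

-6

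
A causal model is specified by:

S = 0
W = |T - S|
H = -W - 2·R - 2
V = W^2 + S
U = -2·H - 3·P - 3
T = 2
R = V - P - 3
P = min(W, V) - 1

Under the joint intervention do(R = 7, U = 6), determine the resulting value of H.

Under do(R = 7, U = 6), each intervened variable's structural equation is replaced by its fixed value.
W = |T - S|  [with T=2, S=0]  = 2
H = -W - 2·R - 2  [with W=2, R=7]  = -18

-18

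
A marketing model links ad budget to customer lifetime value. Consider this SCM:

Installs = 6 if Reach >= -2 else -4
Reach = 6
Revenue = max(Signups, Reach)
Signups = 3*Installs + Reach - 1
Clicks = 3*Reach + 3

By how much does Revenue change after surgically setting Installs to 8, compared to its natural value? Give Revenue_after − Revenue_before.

do(Installs=8) replaces the equation Installs = 6 if Reach >= -2 else -4 with the constant Installs = 8.
Signups = 3*Installs + Reach - 1  [with Installs=8, Reach=6]  = 29
Revenue = max(Signups, Reach)  [with Signups=29, Reach=6]  = 29
Without intervention: Installs = 6 if Reach >= -2 else -4  [with Reach=6]  = 6; Signups = 3*Installs + Reach - 1  [with Installs=6, Reach=6]  = 23; Revenue = max(Signups, Reach)  [with Signups=23, Reach=6]  = 23.
Change = 29 − 23 = 6.

6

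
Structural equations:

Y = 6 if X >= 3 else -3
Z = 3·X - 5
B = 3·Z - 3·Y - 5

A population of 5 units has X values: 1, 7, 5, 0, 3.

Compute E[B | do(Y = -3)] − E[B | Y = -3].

24.3

The intervention sets Y=-3 in all 5 units regardless of X. Recomputing B per unit gives -2, 52, 34, -11, 16; average 17.8.
Observing Y=-3 restricts to units where Y's equation naturally yields -3: X ∈ {1, 0}. In that subpopulation B = -2, -11, mean -6.5.
Difference = 17.8 − (-6.5) = 24.3.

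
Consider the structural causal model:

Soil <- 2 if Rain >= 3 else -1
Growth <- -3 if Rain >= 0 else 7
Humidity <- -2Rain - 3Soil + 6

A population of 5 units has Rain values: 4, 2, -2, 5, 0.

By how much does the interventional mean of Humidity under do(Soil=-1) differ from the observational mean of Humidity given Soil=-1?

-3.6

Under do(Soil=-1), Soil's equation is replaced by Soil=-1 for every unit. Per-unit Humidity: 1, 5, 13, -1, 9. Mean = 5.4.
E[Humidity|Soil=-1] averages over only the 3 units with Soil=-1 (Rain = 2, -2, 0): Humidity = 5, 13, 9, mean 9.
Difference = 5.4 − 9 = -3.6.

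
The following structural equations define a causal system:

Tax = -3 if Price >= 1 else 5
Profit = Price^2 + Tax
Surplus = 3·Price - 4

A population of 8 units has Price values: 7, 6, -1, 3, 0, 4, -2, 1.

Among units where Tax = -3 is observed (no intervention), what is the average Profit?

Conditioning on Tax=-3 selects the 5 unit(s) with Price ∈ {7, 6, 3, 4, 1}. Their Profit values: 46, 33, 6, 13, -2. Mean = 19.2.

19.2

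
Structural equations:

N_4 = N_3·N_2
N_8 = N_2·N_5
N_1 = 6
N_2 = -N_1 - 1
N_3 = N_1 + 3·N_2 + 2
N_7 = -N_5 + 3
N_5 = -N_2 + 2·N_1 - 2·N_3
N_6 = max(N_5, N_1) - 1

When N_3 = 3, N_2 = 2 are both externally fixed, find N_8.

8

Under do(N_3 = 3, N_2 = 2), each intervened variable's structural equation is replaced by its fixed value.
N_5 = -N_2 + 2·N_1 - 2·N_3  [with N_2=2, N_1=6, N_3=3]  = 4
N_8 = N_2·N_5  [with N_2=2, N_5=4]  = 8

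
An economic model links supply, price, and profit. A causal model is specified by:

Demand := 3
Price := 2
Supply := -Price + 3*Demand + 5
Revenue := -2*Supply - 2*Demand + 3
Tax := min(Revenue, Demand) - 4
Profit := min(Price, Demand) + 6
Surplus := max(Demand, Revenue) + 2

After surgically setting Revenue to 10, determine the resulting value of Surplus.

The intervention breaks the incoming arrows to Revenue: Revenue := -2*Supply - 2*Demand + 3 no longer applies, and Revenue = 10.
Surplus = max(Demand, Revenue) + 2  [with Demand=3, Revenue=10]  = 12

12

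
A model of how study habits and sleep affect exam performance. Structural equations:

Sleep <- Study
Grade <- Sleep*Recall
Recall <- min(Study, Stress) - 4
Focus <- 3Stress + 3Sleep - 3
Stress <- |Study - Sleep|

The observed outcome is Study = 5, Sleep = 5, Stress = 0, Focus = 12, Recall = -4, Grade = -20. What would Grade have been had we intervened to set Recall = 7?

The intervention breaks the incoming arrows to Recall: Recall <- min(Study, Stress) - 4 no longer applies, and Recall = 7.
Sleep = Study  [with Study=5]  = 5
Grade = Sleep*Recall  [with Sleep=5, Recall=7]  = 35

35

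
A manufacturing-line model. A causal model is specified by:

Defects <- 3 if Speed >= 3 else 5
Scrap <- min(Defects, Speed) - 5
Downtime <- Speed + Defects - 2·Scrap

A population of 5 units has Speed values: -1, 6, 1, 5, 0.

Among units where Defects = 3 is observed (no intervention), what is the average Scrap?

Conditioning on Defects=3 selects the 2 unit(s) with Speed ∈ {6, 5}. Their Scrap values: -2, -2. Mean = -2.

-2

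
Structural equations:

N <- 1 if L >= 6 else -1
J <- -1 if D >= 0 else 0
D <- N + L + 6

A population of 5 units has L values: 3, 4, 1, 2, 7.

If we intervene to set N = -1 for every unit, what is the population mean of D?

do(N=-1) breaks N's dependence on L. With N=-1 fixed, D across the units is 8, 9, 6, 7, 12, mean 8.4.

8.4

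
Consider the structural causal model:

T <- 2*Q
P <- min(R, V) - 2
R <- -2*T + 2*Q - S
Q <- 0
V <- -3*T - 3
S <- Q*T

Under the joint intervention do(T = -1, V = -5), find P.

The joint intervention fixes T = -1, V = -5, removing each variable's own equation.
S = Q*T  [with Q=0, T=-1]  = 0
R = -2*T + 2*Q - S  [with T=-1, Q=0, S=0]  = 2
P = min(R, V) - 2  [with R=2, V=-5]  = -7

-7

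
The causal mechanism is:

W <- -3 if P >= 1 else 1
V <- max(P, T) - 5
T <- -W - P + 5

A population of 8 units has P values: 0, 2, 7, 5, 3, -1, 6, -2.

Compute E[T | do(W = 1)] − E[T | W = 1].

-3.5

Every unit gets W=1 under the intervention. T values become 4, 2, -3, -1, 1, 5, -2, 6; E[T|do(W=1)] = 1.5.
Observing W=1 restricts to units where W's equation naturally yields 1: P ∈ {0, -1, -2}. In that subpopulation T = 4, 5, 6, mean 5.
Difference = 1.5 − 5 = -3.5.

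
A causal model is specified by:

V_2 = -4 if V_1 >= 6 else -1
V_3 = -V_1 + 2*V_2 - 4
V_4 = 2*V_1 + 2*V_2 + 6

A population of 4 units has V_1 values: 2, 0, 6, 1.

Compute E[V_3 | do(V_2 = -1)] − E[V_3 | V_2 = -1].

-1.25

The intervention sets V_2=-1 in all 4 units regardless of V_1. Recomputing V_3 per unit gives -8, -6, -12, -7; average -8.25.
Conditioning on V_2=-1 selects the 3 unit(s) with V_1 ∈ {2, 0, 1}. Their V_3 values: -8, -6, -7. Mean = -7.
Difference = -8.25 − (-7) = -1.25.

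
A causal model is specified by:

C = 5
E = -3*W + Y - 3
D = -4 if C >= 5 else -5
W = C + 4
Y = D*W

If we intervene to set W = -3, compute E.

18

do(W=-3) replaces the equation W = C + 4 with the constant W = -3.
D = -4 if C >= 5 else -5  [with C=5]  = -4
Y = D*W  [with D=-4, W=-3]  = 12
E = -3*W + Y - 3  [with W=-3, Y=12]  = 18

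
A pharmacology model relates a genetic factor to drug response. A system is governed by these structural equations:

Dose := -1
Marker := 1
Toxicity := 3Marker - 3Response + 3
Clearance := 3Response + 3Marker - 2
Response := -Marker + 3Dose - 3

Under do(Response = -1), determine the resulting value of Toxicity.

The intervention breaks the incoming arrows to Response: Response := -Marker + 3Dose - 3 no longer applies, and Response = -1.
Toxicity = 3Marker - 3Response + 3  [with Marker=1, Response=-1]  = 9

9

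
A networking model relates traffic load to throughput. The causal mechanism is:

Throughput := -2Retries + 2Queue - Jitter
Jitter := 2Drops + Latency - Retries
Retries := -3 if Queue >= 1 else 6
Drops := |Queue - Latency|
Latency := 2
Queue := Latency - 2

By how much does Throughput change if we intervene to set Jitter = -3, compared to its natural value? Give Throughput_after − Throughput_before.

The intervention breaks the incoming arrows to Jitter: Jitter := 2Drops + Latency - Retries no longer applies, and Jitter = -3.
Queue = Latency - 2  [with Latency=2]  = 0
Retries = -3 if Queue >= 1 else 6  [with Queue=0]  = 6
Throughput = -2Retries + 2Queue - Jitter  [with Retries=6, Queue=0, Jitter=-3]  = -9
Without intervention: Queue = Latency - 2  [with Latency=2]  = 0; Drops = |Queue - Latency|  [with Queue=0, Latency=2]  = 2; Retries = -3 if Queue >= 1 else 6  [with Queue=0]  = 6; Jitter = 2Drops + Latency - Retries  [with Drops=2, Latency=2, Retries=6]  = 0; Throughput = -2Retries + 2Queue - Jitter  [with Retries=6, Queue=0, Jitter=0]  = -12.
Change = -9 − (-12) = 3.

3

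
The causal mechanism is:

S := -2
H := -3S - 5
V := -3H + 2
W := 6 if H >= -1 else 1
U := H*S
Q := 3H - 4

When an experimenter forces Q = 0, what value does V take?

-1

do(Q=0) replaces the equation Q := 3H - 4 with the constant Q = 0.
V is not downstream of the intervention, so its value is determined by the original equations.
H = -3S - 5  [with S=-2]  = 1
V = -3H + 2  [with H=1]  = -1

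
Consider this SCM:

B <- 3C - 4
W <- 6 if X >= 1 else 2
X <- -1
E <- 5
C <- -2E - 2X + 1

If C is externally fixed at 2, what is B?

2

The intervention breaks the incoming arrows to C: C <- -2E - 2X + 1 no longer applies, and C = 2.
B = 3C - 4  [with C=2]  = 2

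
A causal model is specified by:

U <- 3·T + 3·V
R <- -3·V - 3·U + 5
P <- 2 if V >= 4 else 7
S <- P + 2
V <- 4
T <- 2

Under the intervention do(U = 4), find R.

Intervening sets U = 4 and removes its equation (U <- 3·T + 3·V).
R = -3·V - 3·U + 5  [with V=4, U=4]  = -19

-19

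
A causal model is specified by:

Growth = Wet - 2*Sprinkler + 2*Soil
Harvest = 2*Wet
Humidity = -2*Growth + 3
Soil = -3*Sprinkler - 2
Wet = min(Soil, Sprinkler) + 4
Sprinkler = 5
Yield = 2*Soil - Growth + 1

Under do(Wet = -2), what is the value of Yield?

13

The intervention breaks the incoming arrows to Wet: Wet = min(Soil, Sprinkler) + 4 no longer applies, and Wet = -2.
Soil = -3*Sprinkler - 2  [with Sprinkler=5]  = -17
Growth = Wet - 2*Sprinkler + 2*Soil  [with Wet=-2, Sprinkler=5, Soil=-17]  = -46
Yield = 2*Soil - Growth + 1  [with Soil=-17, Growth=-46]  = 13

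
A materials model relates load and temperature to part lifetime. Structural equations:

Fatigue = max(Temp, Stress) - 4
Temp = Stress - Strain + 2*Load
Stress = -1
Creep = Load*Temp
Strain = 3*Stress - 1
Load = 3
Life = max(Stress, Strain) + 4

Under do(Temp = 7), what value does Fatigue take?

3

Under do(Temp=7), the mechanism Temp = Stress - Strain + 2*Load is discarded; Temp is fixed at 7.
Fatigue = max(Temp, Stress) - 4  [with Temp=7, Stress=-1]  = 3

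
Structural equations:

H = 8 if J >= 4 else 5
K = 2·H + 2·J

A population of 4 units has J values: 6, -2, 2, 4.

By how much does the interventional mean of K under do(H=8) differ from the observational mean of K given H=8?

do(H=8) breaks H's dependence on J. With H=8 fixed, K across the units is 28, 12, 20, 24, mean 21.
Conditioning on H=8 selects the 2 unit(s) with J ∈ {6, 4}. Their K values: 28, 24. Mean = 26.
Difference = 21 − 26 = -5.

-5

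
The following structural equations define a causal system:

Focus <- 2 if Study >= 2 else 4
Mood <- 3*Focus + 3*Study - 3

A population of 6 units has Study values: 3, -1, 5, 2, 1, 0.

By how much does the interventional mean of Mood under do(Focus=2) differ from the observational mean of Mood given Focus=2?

Every unit gets Focus=2 under the intervention. Mood values become 12, 0, 18, 9, 6, 3; E[Mood|do(Focus=2)] = 8.
Conditioning on Focus=2 selects the 3 unit(s) with Study ∈ {3, 5, 2}. Their Mood values: 12, 18, 9. Mean = 13.
Difference = 8 − 13 = -5.

-5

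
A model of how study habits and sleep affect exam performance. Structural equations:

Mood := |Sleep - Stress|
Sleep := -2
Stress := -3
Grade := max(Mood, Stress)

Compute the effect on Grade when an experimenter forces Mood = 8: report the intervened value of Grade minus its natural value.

The intervention breaks the incoming arrows to Mood: Mood := |Sleep - Stress| no longer applies, and Mood = 8.
Grade = max(Mood, Stress)  [with Mood=8, Stress=-3]  = 8
Without intervention: Mood = |Sleep - Stress|  [with Sleep=-2, Stress=-3]  = 1; Grade = max(Mood, Stress)  [with Mood=1, Stress=-3]  = 1.
Change = 8 − 1 = 7.

7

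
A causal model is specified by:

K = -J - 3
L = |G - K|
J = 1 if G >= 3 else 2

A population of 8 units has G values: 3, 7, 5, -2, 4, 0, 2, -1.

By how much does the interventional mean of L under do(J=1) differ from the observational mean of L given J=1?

-2.5

The intervention sets J=1 in all 8 units regardless of G. Recomputing L per unit gives 7, 11, 9, 2, 8, 4, 6, 3; average 6.25.
Conditioning on J=1 selects the 4 unit(s) with G ∈ {3, 7, 5, 4}. Their L values: 7, 11, 9, 8. Mean = 8.75.
Difference = 6.25 − 8.75 = -2.5.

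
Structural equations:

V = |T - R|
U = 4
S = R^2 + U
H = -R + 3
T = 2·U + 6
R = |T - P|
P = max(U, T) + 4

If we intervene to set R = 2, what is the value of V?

The intervention breaks the incoming arrows to R: R = |T - P| no longer applies, and R = 2.
T = 2·U + 6  [with U=4]  = 14
V = |T - R|  [with T=14, R=2]  = 12

12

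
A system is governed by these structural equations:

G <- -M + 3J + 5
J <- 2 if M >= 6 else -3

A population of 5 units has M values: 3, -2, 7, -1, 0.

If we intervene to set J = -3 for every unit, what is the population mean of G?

-5.4

Every unit gets J=-3 under the intervention. G values become -7, -2, -11, -3, -4; E[G|do(J=-3)] = -5.4.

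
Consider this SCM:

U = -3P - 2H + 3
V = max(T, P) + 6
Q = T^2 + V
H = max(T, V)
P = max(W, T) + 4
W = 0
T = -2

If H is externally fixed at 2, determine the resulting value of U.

-13

The intervention breaks the incoming arrows to H: H = max(T, V) no longer applies, and H = 2.
P = max(W, T) + 4  [with W=0, T=-2]  = 4
U = -3P - 2H + 3  [with P=4, H=2]  = -13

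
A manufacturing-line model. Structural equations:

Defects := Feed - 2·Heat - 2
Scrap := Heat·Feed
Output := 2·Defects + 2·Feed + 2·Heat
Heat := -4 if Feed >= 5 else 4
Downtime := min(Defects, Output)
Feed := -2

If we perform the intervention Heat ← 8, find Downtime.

Under do(Heat=8), the mechanism Heat := -4 if Feed >= 5 else 4 is discarded; Heat is fixed at 8.
Defects = Feed - 2·Heat - 2  [with Feed=-2, Heat=8]  = -20
Output = 2·Defects + 2·Feed + 2·Heat  [with Defects=-20, Feed=-2, Heat=8]  = -28
Downtime = min(Defects, Output)  [with Defects=-20, Output=-28]  = -28

-28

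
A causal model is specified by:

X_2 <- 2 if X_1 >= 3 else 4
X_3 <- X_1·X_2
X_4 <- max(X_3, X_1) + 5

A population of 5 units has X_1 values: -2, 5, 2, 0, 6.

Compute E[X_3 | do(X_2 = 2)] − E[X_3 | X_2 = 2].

The intervention sets X_2=2 in all 5 units regardless of X_1. Recomputing X_3 per unit gives -4, 10, 4, 0, 12; average 4.4.
E[X_3|X_2=2] averages over only the 2 units with X_2=2 (X_1 = 5, 6): X_3 = 10, 12, mean 11.
Difference = 4.4 − 11 = -6.6.

-6.6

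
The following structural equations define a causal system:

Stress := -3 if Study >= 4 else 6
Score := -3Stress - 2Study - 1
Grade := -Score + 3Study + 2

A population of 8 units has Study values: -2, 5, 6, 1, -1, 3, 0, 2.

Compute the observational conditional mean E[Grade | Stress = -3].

Conditioning on Stress=-3 selects the 2 unit(s) with Study ∈ {5, 6}. Their Grade values: 19, 24. Mean = 21.5.

21.5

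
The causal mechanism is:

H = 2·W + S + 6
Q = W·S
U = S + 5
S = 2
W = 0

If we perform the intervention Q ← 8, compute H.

do(Q=8) replaces the equation Q = W·S with the constant Q = 8.
H is not downstream of the intervention, so its value is determined by the original equations.
H = 2·W + S + 6  [with W=0, S=2]  = 8

8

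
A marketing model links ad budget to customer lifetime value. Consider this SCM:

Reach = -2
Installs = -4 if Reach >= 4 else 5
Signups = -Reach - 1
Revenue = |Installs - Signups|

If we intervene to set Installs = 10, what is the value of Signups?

The intervention breaks the incoming arrows to Installs: Installs = -4 if Reach >= 4 else 5 no longer applies, and Installs = 10.
Since Signups is not a descendant of the intervened variable, it is unaffected.
Signups = -Reach - 1  [with Reach=-2]  = 1

1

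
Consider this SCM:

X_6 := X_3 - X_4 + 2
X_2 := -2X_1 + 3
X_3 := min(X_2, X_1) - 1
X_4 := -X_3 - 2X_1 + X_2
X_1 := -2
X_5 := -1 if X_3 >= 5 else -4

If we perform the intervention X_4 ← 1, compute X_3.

Under do(X_4=1), the mechanism X_4 := -X_3 - 2X_1 + X_2 is discarded; X_4 is fixed at 1.
Since X_3 is not a descendant of the intervened variable, it is unaffected.
X_2 = -2X_1 + 3  [with X_1=-2]  = 7
X_3 = min(X_2, X_1) - 1  [with X_2=7, X_1=-2]  = -3

-3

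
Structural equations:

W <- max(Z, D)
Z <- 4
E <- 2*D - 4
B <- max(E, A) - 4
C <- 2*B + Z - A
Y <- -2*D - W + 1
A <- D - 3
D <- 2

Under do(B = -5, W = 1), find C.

-5

Setting B = -5, W = 1 by intervention discards those variables' equations.
A = D - 3  [with D=2]  = -1
C = 2*B + Z - A  [with B=-5, Z=4, A=-1]  = -5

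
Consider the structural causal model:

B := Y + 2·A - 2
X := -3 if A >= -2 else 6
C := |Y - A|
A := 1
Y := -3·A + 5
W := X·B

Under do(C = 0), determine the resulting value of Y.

do(C=0) replaces the equation C := |Y - A| with the constant C = 0.
Y is not downstream of the intervention, so its value is determined by the original equations.
Y = -3·A + 5  [with A=1]  = 2

2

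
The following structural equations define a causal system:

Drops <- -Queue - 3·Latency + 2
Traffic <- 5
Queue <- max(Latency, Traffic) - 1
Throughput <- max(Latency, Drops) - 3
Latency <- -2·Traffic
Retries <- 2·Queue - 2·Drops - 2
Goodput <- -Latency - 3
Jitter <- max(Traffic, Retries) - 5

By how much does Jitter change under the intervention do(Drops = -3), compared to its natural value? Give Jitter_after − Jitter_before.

7

Under do(Drops=-3), the mechanism Drops <- -Queue - 3·Latency + 2 is discarded; Drops is fixed at -3.
Latency = -2·Traffic  [with Traffic=5]  = -10
Queue = max(Latency, Traffic) - 1  [with Latency=-10, Traffic=5]  = 4
Retries = 2·Queue - 2·Drops - 2  [with Queue=4, Drops=-3]  = 12
Jitter = max(Traffic, Retries) - 5  [with Traffic=5, Retries=12]  = 7
Without intervention: Latency = -2·Traffic  [with Traffic=5]  = -10; Queue = max(Latency, Traffic) - 1  [with Latency=-10, Traffic=5]  = 4; Drops = -Queue - 3·Latency + 2  [with Queue=4, Latency=-10]  = 28; Retries = 2·Queue - 2·Drops - 2  [with Queue=4, Drops=28]  = -50; Jitter = max(Traffic, Retries) - 5  [with Traffic=5, Retries=-50]  = 0.
Change = 7 − 0 = 7.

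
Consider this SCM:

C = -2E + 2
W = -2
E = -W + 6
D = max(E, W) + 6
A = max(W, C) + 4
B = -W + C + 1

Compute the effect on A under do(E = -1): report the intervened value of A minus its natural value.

6

Under do(E=-1), the mechanism E = -W + 6 is discarded; E is fixed at -1.
C = -2E + 2  [with E=-1]  = 4
A = max(W, C) + 4  [with W=-2, C=4]  = 8
Without intervention: E = -W + 6  [with W=-2]  = 8; C = -2E + 2  [with E=8]  = -14; A = max(W, C) + 4  [with W=-2, C=-14]  = 2.
Change = 8 − 2 = 6.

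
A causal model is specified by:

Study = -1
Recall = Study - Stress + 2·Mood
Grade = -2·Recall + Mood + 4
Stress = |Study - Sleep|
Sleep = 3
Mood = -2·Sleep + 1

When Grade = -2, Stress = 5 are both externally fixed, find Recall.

Under do(Grade = -2, Stress = 5), each intervened variable's structural equation is replaced by its fixed value.
Mood = -2·Sleep + 1  [with Sleep=3]  = -5
Recall = Study - Stress + 2·Mood  [with Study=-1, Stress=5, Mood=-5]  = -16

-16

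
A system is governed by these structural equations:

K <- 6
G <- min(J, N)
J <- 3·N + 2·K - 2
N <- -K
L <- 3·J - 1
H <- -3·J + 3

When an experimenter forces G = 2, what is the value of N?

The intervention breaks the incoming arrows to G: G <- min(J, N) no longer applies, and G = 2.
Since N is not a descendant of the intervened variable, it is unaffected.
N = -K  [with K=6]  = -6

-6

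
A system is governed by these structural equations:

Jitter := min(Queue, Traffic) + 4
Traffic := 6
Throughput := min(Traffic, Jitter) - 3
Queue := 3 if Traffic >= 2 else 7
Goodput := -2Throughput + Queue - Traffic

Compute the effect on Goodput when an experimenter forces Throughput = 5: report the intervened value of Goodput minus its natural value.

Intervening sets Throughput = 5 and removes its equation (Throughput := min(Traffic, Jitter) - 3).
Queue = 3 if Traffic >= 2 else 7  [with Traffic=6]  = 3
Goodput = -2Throughput + Queue - Traffic  [with Throughput=5, Queue=3, Traffic=6]  = -13
Without intervention: Queue = 3 if Traffic >= 2 else 7  [with Traffic=6]  = 3; Jitter = min(Queue, Traffic) + 4  [with Queue=3, Traffic=6]  = 7; Throughput = min(Traffic, Jitter) - 3  [with Traffic=6, Jitter=7]  = 3; Goodput = -2Throughput + Queue - Traffic  [with Throughput=3, Queue=3, Traffic=6]  = -9.
Change = -13 − (-9) = -4.

-4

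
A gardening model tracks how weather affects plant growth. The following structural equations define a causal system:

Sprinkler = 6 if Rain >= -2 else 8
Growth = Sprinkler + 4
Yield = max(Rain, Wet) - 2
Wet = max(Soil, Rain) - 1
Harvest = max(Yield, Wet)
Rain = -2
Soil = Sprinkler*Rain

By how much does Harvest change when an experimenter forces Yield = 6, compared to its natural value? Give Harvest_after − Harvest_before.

Intervening sets Yield = 6 and removes its equation (Yield = max(Rain, Wet) - 2).
Sprinkler = 6 if Rain >= -2 else 8  [with Rain=-2]  = 6
Soil = Sprinkler*Rain  [with Sprinkler=6, Rain=-2]  = -12
Wet = max(Soil, Rain) - 1  [with Soil=-12, Rain=-2]  = -3
Harvest = max(Yield, Wet)  [with Yield=6, Wet=-3]  = 6
Without intervention: Sprinkler = 6 if Rain >= -2 else 8  [with Rain=-2]  = 6; Soil = Sprinkler*Rain  [with Sprinkler=6, Rain=-2]  = -12; Wet = max(Soil, Rain) - 1  [with Soil=-12, Rain=-2]  = -3; Yield = max(Rain, Wet) - 2  [with Rain=-2, Wet=-3]  = -4; Harvest = max(Yield, Wet)  [with Yield=-4, Wet=-3]  = -3.
Change = 6 − (-3) = 9.

9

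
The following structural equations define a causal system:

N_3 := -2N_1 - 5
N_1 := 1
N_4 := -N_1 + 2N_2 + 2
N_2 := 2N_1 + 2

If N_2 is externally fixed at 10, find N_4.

21

Under do(N_2=10), the mechanism N_2 := 2N_1 + 2 is discarded; N_2 is fixed at 10.
N_4 = -N_1 + 2N_2 + 2  [with N_1=1, N_2=10]  = 21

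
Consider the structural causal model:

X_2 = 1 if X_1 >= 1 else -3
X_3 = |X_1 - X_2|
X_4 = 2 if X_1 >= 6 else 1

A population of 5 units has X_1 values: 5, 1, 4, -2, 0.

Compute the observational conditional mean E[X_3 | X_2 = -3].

2

E[X_3|X_2=-3] averages over only the 2 units with X_2=-3 (X_1 = -2, 0): X_3 = 1, 3, mean 2.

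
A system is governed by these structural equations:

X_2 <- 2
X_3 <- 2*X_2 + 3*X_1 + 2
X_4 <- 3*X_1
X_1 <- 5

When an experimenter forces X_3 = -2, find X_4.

15

The intervention breaks the incoming arrows to X_3: X_3 <- 2*X_2 + 3*X_1 + 2 no longer applies, and X_3 = -2.
X_4 is not downstream of the intervention, so its value is determined by the original equations.
X_4 = 3*X_1  [with X_1=5]  = 15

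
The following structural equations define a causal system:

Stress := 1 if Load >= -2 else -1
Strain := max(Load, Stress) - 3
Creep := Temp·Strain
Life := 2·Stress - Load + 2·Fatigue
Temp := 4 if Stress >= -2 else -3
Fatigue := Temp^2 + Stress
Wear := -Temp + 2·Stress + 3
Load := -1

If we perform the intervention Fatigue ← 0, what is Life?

do(Fatigue=0) replaces the equation Fatigue := Temp^2 + Stress with the constant Fatigue = 0.
Stress = 1 if Load >= -2 else -1  [with Load=-1]  = 1
Life = 2·Stress - Load + 2·Fatigue  [with Stress=1, Load=-1, Fatigue=0]  = 3

3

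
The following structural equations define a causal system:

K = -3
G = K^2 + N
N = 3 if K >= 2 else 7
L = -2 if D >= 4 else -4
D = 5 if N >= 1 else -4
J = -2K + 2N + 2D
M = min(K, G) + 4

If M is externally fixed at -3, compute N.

do(M=-3) replaces the equation M = min(K, G) + 4 with the constant M = -3.
N is not downstream of the intervention, so its value is determined by the original equations.
N = 3 if K >= 2 else 7  [with K=-3]  = 7

7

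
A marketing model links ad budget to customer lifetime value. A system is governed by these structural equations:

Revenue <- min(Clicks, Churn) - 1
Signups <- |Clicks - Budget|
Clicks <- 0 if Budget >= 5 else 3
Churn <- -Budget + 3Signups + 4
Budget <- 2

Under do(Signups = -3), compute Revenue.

do(Signups=-3) replaces the equation Signups <- |Clicks - Budget| with the constant Signups = -3.
Clicks = 0 if Budget >= 5 else 3  [with Budget=2]  = 3
Churn = -Budget + 3Signups + 4  [with Budget=2, Signups=-3]  = -7
Revenue = min(Clicks, Churn) - 1  [with Clicks=3, Churn=-7]  = -8

-8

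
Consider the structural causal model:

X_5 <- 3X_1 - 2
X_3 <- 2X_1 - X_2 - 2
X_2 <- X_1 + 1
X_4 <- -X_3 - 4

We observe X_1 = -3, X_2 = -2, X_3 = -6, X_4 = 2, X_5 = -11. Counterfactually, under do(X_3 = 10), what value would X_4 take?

The intervention breaks the incoming arrows to X_3: X_3 <- 2X_1 - X_2 - 2 no longer applies, and X_3 = 10.
X_4 = -X_3 - 4  [with X_3=10]  = -14

-14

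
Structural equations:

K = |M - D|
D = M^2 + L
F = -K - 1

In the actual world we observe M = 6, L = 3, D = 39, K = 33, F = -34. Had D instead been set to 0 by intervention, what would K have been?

6

The intervention breaks the incoming arrows to D: D = M^2 + L no longer applies, and D = 0.
K = |M - D|  [with M=6, D=0]  = 6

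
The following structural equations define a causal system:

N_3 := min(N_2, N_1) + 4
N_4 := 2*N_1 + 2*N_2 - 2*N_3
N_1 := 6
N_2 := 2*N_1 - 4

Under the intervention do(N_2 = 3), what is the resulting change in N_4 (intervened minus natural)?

Under do(N_2=3), the mechanism N_2 := 2*N_1 - 4 is discarded; N_2 is fixed at 3.
N_3 = min(N_2, N_1) + 4  [with N_2=3, N_1=6]  = 7
N_4 = 2*N_1 + 2*N_2 - 2*N_3  [with N_1=6, N_2=3, N_3=7]  = 4
Without intervention: N_2 = 2*N_1 - 4  [with N_1=6]  = 8; N_3 = min(N_2, N_1) + 4  [with N_2=8, N_1=6]  = 10; N_4 = 2*N_1 + 2*N_2 - 2*N_3  [with N_1=6, N_2=8, N_3=10]  = 8.
Change = 4 − 8 = -4.

-4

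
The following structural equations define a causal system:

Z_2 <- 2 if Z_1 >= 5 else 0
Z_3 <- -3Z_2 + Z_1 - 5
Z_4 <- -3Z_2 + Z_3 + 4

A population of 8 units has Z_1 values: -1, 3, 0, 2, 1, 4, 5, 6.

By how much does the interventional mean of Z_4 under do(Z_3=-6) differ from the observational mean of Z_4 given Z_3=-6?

1.5

The intervention sets Z_3=-6 in all 8 units regardless of Z_1. Recomputing Z_4 per unit gives -2, -2, -2, -2, -2, -2, -8, -8; average -3.5.
Observing Z_3=-6 restricts to units where Z_3's equation naturally yields -6: Z_1 ∈ {-1, 5}. In that subpopulation Z_4 = -2, -8, mean -5.
Difference = -3.5 − (-5) = 1.5.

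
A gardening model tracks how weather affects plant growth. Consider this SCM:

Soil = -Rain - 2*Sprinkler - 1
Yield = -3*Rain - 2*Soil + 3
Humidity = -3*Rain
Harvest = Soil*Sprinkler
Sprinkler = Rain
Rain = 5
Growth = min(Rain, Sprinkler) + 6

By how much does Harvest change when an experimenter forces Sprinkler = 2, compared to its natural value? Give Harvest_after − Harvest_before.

60

Under do(Sprinkler=2), the mechanism Sprinkler = Rain is discarded; Sprinkler is fixed at 2.
Soil = -Rain - 2*Sprinkler - 1  [with Rain=5, Sprinkler=2]  = -10
Harvest = Soil*Sprinkler  [with Soil=-10, Sprinkler=2]  = -20
Without intervention: Sprinkler = Rain  [with Rain=5]  = 5; Soil = -Rain - 2*Sprinkler - 1  [with Rain=5, Sprinkler=5]  = -16; Harvest = Soil*Sprinkler  [with Soil=-16, Sprinkler=5]  = -80.
Change = -20 − (-80) = 60.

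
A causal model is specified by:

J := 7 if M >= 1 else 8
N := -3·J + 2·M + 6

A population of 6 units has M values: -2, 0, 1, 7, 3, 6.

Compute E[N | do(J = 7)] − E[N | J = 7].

-3.5

The intervention sets J=7 in all 6 units regardless of M. Recomputing N per unit gives -19, -15, -13, -1, -9, -3; average -10.
E[N|J=7] averages over only the 4 units with J=7 (M = 1, 7, 3, 6): N = -13, -1, -9, -3, mean -6.5.
Difference = -10 − (-6.5) = -3.5.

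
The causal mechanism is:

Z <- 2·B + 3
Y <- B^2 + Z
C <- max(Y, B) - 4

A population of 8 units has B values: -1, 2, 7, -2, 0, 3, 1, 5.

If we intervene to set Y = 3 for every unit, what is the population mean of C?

do(Y=3) breaks Y's dependence on B. With Y=3 fixed, C across the units is -1, -1, 3, -1, -1, -1, -1, 1, mean -0.25.

-0.25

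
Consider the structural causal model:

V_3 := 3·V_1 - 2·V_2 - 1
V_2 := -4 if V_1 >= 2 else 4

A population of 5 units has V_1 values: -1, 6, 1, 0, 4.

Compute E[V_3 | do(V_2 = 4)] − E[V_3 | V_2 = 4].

6

The intervention sets V_2=4 in all 5 units regardless of V_1. Recomputing V_3 per unit gives -12, 9, -6, -9, 3; average -3.
E[V_3|V_2=4] averages over only the 3 units with V_2=4 (V_1 = -1, 1, 0): V_3 = -12, -6, -9, mean -9.
Difference = -3 − (-9) = 6.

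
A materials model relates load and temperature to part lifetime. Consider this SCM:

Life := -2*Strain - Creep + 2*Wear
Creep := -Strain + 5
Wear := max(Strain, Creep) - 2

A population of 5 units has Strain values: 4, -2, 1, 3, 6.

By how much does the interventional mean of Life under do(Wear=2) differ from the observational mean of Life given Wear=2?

The intervention sets Wear=2 in all 5 units regardless of Strain. Recomputing Life per unit gives -5, 1, -2, -4, -7; average -3.4.
Conditioning on Wear=2 selects the 2 unit(s) with Strain ∈ {4, 1}. Their Life values: -5, -2. Mean = -3.5.
Difference = -3.4 − (-3.5) = 0.1.

0.1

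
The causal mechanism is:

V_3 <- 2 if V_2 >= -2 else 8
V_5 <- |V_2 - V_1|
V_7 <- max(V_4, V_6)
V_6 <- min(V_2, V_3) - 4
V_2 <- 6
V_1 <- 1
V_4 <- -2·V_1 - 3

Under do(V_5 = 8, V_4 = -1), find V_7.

Setting V_5 = 8, V_4 = -1 by intervention discards those variables' equations.
V_3 = 2 if V_2 >= -2 else 8  [with V_2=6]  = 2
V_6 = min(V_2, V_3) - 4  [with V_2=6, V_3=2]  = -2
V_7 = max(V_4, V_6)  [with V_4=-1, V_6=-2]  = -1

-1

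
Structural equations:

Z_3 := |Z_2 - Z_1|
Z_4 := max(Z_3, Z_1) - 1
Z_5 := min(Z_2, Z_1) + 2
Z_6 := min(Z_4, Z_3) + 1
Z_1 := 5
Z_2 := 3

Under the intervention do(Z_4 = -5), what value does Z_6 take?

Under do(Z_4=-5), the mechanism Z_4 := max(Z_3, Z_1) - 1 is discarded; Z_4 is fixed at -5.
Z_3 = |Z_2 - Z_1|  [with Z_2=3, Z_1=5]  = 2
Z_6 = min(Z_4, Z_3) + 1  [with Z_4=-5, Z_3=2]  = -4

-4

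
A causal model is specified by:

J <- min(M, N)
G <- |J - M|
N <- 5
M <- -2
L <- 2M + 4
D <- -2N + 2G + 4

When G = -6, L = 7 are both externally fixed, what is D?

-18

Setting G = -6, L = 7 by intervention discards those variables' equations.
D = -2N + 2G + 4  [with N=5, G=-6]  = -18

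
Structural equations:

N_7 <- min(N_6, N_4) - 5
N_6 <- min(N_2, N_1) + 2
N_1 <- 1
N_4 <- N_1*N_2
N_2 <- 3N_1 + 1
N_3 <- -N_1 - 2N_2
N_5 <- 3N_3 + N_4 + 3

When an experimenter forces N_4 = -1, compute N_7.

The intervention breaks the incoming arrows to N_4: N_4 <- N_1*N_2 no longer applies, and N_4 = -1.
N_2 = 3N_1 + 1  [with N_1=1]  = 4
N_6 = min(N_2, N_1) + 2  [with N_2=4, N_1=1]  = 3
N_7 = min(N_6, N_4) - 5  [with N_6=3, N_4=-1]  = -6

-6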